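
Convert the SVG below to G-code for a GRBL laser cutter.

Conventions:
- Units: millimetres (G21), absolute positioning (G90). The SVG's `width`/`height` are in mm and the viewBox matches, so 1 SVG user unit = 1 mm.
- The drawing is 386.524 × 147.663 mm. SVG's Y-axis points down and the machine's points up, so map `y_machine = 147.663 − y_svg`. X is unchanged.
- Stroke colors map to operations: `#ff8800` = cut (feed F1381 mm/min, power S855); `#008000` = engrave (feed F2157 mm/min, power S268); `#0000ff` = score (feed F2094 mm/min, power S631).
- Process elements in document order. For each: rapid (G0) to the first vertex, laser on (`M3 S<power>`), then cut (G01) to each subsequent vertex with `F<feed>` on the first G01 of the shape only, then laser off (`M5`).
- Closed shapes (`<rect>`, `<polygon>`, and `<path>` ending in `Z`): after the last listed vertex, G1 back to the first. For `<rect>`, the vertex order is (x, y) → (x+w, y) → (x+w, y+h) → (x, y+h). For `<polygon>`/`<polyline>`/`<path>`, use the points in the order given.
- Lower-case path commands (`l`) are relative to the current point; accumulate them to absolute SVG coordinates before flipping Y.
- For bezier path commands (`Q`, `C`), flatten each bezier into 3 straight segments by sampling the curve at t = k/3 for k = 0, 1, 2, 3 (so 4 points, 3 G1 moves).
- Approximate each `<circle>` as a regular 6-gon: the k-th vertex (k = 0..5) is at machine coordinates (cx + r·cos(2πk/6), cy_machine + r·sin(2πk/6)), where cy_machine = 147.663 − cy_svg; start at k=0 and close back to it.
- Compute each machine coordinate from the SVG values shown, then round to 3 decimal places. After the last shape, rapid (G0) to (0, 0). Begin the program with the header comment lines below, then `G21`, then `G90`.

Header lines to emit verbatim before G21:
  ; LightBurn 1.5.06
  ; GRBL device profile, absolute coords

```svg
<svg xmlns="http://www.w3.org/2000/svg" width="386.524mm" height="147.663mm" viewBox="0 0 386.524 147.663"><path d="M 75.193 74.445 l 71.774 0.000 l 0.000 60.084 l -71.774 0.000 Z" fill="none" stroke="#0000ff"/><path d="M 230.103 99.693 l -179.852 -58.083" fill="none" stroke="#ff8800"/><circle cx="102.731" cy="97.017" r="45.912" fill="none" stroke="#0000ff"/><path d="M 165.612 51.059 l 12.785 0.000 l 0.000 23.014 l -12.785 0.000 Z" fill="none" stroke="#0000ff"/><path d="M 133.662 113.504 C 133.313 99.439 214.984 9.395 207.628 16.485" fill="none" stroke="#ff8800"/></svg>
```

1 u = 1 mm; y_m = 147.663 − y.

[1] `<path>` rectangle, #0000ff→score S631 F2094: (75.193,73.218) → (146.967,73.218) → (146.967,13.134) → (75.193,13.134) → (75.193,73.218) (closed)

[2] `<path>` line segment, #ff8800→cut S855 F1381: (230.103,47.970) → (50.251,106.053)

[3] `<circle>` circle, #0000ff→score S631 F2094: (148.643,50.646) → (125.687,90.407) → (79.775,90.407) → (56.819,50.646) → (79.775,10.885) → (125.687,10.885) → (148.643,50.646) (closed)

[4] `<path>` rectangle, #0000ff→score S631 F2094: (165.612,96.604) → (178.397,96.604) → (178.397,73.590) → (165.612,73.590) → (165.612,96.604) (closed)

[5] `<path>` cubic bezier, #ff8800→cut S855 F1381: (133.662,34.159) → (154.318,67.139) → (191.643,112.302) → (207.628,131.178)

; LightBurn 1.5.06
; GRBL device profile, absolute coords
G21
G90
G0 X75.193 Y73.218
M3 S631
G01 X146.967 Y73.218 F2094
G01 X146.967 Y13.134
G01 X75.193 Y13.134
G01 X75.193 Y73.218
M5
G0 X230.103 Y47.970
M3 S855
G01 X50.251 Y106.053 F1381
M5
G0 X148.643 Y50.646
M3 S631
G01 X125.687 Y90.407 F2094
G01 X79.775 Y90.407
G01 X56.819 Y50.646
G01 X79.775 Y10.885
G01 X125.687 Y10.885
G01 X148.643 Y50.646
M5
G0 X165.612 Y96.604
M3 S631
G01 X178.397 Y96.604 F2094
G01 X178.397 Y73.590
G01 X165.612 Y73.590
G01 X165.612 Y96.604
M5
G0 X133.662 Y34.159
M3 S855
G01 X154.318 Y67.139 F1381
G01 X191.643 Y112.302
G01 X207.628 Y131.178
M5
G0 X0.000 Y0.000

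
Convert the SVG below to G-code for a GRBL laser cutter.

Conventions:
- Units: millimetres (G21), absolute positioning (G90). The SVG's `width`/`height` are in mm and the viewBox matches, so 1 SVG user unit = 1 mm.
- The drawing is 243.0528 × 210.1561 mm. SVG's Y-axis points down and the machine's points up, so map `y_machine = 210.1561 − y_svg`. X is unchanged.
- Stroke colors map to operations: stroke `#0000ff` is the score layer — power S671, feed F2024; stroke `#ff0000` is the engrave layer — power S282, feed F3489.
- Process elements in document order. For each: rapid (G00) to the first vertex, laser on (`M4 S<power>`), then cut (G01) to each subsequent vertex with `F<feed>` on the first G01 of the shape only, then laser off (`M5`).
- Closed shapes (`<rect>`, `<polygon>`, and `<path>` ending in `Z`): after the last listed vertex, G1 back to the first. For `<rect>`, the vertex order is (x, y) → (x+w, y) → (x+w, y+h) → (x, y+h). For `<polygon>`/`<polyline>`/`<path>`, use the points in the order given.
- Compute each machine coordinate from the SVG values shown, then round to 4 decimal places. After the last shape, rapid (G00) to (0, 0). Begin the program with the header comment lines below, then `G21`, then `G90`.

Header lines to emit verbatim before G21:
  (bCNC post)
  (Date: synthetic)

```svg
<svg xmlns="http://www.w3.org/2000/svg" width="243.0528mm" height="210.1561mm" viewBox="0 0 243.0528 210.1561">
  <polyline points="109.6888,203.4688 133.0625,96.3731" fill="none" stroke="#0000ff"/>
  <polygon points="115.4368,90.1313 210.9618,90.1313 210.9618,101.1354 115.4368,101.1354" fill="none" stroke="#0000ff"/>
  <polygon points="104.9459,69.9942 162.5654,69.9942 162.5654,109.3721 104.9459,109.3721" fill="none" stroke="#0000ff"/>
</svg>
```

(bCNC post)
(Date: synthetic)
G21
G90
G00 X109.6888 Y6.6873
M4 S671
G01 X133.0625 Y113.7830 F2024
M5
G00 X115.4368 Y120.0248
M4 S671
G01 X210.9618 Y120.0248 F2024
G01 X210.9618 Y109.0207
G01 X115.4368 Y109.0207
G01 X115.4368 Y120.0248
M5
G00 X104.9459 Y140.1619
M4 S671
G01 X162.5654 Y140.1619 F2024
G01 X162.5654 Y100.7840
G01 X104.9459 Y100.7840
G01 X104.9459 Y140.1619
M5
G00 X0.0000 Y0.0000

viewBox `0 0 243.0528 210.1561` with mm width/height → 1 unit = 1 mm. Flip: y_m = 210.1561 − y_svg.

**Shape 1** — `<polyline>` line segment, stroke `#0000ff` → score (S671, F2024). Machine vertices: (109.6888,6.6873) → (133.0625,113.7830). Open path.

**Shape 2** — `<polygon>` rectangle, stroke `#0000ff` → score (S671, F2024). Machine vertices: (115.4368,120.0248) → (210.9618,120.0248) → (210.9618,109.0207) → (115.4368,109.0207) → (115.4368,120.0248). Closed: final G1 returns to the first vertex.

**Shape 3** — `<polygon>` rectangle, stroke `#0000ff` → score (S671, F2024). Machine vertices: (104.9459,140.1619) → (162.5654,140.1619) → (162.5654,100.7840) → (104.9459,100.7840) → (104.9459,140.1619). Closed: final G1 returns to the first vertex.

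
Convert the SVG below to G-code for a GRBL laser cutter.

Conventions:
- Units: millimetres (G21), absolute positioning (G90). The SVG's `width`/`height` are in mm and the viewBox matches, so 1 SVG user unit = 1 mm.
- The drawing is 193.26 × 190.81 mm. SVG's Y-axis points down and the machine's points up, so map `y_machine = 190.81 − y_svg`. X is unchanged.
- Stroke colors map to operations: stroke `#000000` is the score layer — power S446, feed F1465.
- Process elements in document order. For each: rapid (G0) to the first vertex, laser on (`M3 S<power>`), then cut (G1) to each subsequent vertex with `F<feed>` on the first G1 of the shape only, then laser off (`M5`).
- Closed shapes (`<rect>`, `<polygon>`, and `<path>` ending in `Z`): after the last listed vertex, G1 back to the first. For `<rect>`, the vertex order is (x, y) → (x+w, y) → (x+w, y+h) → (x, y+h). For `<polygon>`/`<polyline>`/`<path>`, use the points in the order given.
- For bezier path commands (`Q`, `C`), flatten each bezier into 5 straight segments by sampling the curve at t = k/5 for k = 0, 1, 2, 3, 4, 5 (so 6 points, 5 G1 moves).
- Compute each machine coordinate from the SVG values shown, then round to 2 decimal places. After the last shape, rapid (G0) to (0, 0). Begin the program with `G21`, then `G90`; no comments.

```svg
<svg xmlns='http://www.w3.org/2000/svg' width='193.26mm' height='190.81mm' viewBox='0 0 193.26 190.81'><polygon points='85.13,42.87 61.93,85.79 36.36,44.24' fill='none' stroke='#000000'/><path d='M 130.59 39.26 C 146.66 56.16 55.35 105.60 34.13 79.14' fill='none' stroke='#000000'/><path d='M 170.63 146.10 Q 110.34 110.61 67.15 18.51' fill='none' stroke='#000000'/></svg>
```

1 u = 1 mm; y_m = 190.81 − y.

[1] `<polygon>` regular polygon, #000000→score S446 F1465: (85.13,147.94) → (61.93,105.02) → (36.36,146.57) → (85.13,147.94) (closed)

[2] `<path>` cubic bezier, #000000→score S446 F1465: (130.59,151.55) → (128.77,138.37) → (109.69,122.59) → (81.88,109.41) → (53.85,104.03) → (34.13,111.67)

[3] `<path>` quadratic bezier, #000000→score S446 F1465: (170.63,44.71) → (147.20,61.17) → (125.13,82.16) → (104.44,107.68) → (85.11,137.72) → (67.15,172.30)

G21
G90
G0 X85.13 Y147.94
M3 S446
G1 X61.93 Y105.02 F1465
G1 X36.36 Y146.57
G1 X85.13 Y147.94
M5
G0 X130.59 Y151.55
M3 S446
G1 X128.77 Y138.37 F1465
G1 X109.69 Y122.59
G1 X81.88 Y109.41
G1 X53.85 Y104.03
G1 X34.13 Y111.67
M5
G0 X170.63 Y44.71
M3 S446
G1 X147.20 Y61.17 F1465
G1 X125.13 Y82.16
G1 X104.44 Y107.68
G1 X85.11 Y137.72
G1 X67.15 Y172.30
M5
G0 X0.00 Y0.00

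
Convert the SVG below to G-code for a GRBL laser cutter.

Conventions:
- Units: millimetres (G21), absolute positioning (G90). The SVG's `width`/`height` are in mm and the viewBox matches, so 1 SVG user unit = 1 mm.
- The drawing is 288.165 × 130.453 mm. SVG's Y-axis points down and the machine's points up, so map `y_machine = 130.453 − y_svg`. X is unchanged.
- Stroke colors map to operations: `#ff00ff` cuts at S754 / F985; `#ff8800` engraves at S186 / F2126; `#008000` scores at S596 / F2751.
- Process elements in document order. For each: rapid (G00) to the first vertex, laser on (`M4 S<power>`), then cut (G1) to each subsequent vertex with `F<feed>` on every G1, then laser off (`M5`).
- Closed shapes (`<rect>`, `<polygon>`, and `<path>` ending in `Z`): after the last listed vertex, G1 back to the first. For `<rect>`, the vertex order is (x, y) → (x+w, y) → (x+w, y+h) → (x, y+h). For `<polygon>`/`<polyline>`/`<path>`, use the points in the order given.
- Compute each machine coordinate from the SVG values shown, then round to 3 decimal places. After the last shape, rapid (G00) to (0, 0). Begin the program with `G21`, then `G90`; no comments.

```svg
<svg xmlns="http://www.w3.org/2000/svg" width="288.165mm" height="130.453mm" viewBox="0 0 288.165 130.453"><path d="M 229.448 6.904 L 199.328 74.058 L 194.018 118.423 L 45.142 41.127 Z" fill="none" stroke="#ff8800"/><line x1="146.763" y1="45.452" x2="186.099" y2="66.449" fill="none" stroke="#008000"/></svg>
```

G21
G90
G00 X229.448 Y123.549
M4 S186
G1 X199.328 Y56.395 F2126
G1 X194.018 Y12.030 F2126
G1 X45.142 Y89.326 F2126
G1 X229.448 Y123.549 F2126
M5
G00 X146.763 Y85.001
M4 S596
G1 X186.099 Y64.004 F2751
M5
G00 X0.000 Y0.000

viewBox `0 0 288.165 130.453` with mm width/height → 1 unit = 1 mm. Flip: y_m = 130.453 − y_svg.

**Shape 1** — `<path>` closed polygon, stroke `#ff8800` → engrave (S186, F2126). Machine vertices: (229.448,123.549) → (199.328,56.395) → (194.018,12.030) → (45.142,89.326) → (229.448,123.549). Closed: final G1 returns to the first vertex.

**Shape 2** — `<line>` line segment, stroke `#008000` → score (S596, F2751). Machine vertices: (146.763,85.001) → (186.099,64.004). Open path.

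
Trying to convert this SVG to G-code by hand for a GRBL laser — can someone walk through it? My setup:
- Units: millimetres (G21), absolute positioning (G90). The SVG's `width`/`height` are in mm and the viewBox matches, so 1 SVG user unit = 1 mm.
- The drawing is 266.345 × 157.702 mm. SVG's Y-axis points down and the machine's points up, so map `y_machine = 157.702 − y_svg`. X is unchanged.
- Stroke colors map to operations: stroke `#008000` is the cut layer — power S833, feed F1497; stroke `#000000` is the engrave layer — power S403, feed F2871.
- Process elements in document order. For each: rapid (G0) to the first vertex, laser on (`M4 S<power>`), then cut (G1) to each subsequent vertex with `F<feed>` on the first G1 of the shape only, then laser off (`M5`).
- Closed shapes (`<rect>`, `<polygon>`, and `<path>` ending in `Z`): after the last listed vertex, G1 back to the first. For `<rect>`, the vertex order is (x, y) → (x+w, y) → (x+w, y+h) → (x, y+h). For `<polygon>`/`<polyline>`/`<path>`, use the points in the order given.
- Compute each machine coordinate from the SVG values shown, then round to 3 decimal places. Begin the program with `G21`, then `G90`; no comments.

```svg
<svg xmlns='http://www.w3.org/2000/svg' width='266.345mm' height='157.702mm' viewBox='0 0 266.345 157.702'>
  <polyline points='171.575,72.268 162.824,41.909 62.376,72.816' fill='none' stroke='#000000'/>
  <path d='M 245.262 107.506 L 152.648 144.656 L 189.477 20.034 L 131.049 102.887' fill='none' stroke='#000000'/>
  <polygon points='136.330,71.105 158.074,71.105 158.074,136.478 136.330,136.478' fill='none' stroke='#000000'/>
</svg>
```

Since the viewBox matches the mm dimensions, user units are millimetres directly. The only transform is the Y-flip y_m = 157.702 − y_svg.

Shape 1 is a open polyline drawn with `<polyline>`. Its stroke #000000 means engrave at S403, F2871. After flipping Y the toolpath is (171.575,85.434) → (162.824,115.793) → (62.376,84.886).

Shape 2 is a open polyline drawn with `<path>`. Its stroke #000000 means engrave at S403, F2871. After flipping Y the toolpath is (245.262,50.196) → (152.648,13.046) → (189.477,137.668) → (131.049,54.815).

Shape 3 is a rectangle drawn with `<polygon>`. Its stroke #000000 means engrave at S403, F2871. After flipping Y the toolpath is (136.330,86.597) → (158.074,86.597) → (158.074,21.224) → (136.330,21.224) → (136.330,86.597), returning to the start.

G21
G90
G0 X171.575 Y85.434
M4 S403
G1 X162.824 Y115.793 F2871
G1 X62.376 Y84.886
M5
G0 X245.262 Y50.196
M4 S403
G1 X152.648 Y13.046 F2871
G1 X189.477 Y137.668
G1 X131.049 Y54.815
M5
G0 X136.330 Y86.597
M4 S403
G1 X158.074 Y86.597 F2871
G1 X158.074 Y21.224
G1 X136.330 Y21.224
G1 X136.330 Y86.597
M5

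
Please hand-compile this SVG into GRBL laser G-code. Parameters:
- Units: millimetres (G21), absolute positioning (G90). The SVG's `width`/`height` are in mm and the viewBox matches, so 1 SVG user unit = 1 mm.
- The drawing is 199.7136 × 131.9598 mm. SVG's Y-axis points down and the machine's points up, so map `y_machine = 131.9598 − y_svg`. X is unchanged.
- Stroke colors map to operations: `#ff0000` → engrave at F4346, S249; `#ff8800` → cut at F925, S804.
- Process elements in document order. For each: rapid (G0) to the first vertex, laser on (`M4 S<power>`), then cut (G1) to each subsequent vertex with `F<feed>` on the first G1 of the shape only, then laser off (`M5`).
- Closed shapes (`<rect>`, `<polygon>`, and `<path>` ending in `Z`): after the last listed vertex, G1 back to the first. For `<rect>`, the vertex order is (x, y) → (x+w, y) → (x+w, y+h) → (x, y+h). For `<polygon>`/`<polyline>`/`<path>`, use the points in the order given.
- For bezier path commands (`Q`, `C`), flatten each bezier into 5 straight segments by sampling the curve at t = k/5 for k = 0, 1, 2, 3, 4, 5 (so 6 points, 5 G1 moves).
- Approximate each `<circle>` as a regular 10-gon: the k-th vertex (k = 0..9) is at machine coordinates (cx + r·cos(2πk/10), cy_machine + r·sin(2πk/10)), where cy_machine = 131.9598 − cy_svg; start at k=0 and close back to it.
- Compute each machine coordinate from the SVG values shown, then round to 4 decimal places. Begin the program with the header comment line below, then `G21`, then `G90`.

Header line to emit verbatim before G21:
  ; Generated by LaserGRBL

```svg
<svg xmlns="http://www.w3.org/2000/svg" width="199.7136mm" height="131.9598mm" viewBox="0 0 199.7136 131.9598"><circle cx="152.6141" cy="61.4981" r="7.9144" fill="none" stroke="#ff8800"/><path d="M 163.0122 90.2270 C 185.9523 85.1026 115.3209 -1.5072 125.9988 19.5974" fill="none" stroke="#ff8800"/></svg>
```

; Generated by LaserGRBL
G21
G90
G0 X160.5285 Y70.4617
M4 S804
G1 X159.0170 Y75.1137 F925
G1 X155.0598 Y77.9887
G1 X150.1684 Y77.9887
G1 X146.2112 Y75.1137
G1 X144.6997 Y70.4617
G1 X146.2112 Y65.8097
G1 X150.1684 Y62.9347
G1 X155.0598 Y62.9347
G1 X159.0170 Y65.8097
G1 X160.5285 Y70.4617
M5
G0 X163.0122 Y41.7328
M4 S804
G1 X166.9467 Y53.0721 F925
G1 X156.8184 Y74.8863
G1 X141.0214 Y98.0938
G1 X127.9501 Y113.6130
G1 X125.9988 Y112.3624
M5

viewBox `0 0 199.7136 131.9598` with mm width/height → 1 unit = 1 mm. Flip: y_m = 131.9598 − y_svg.

**Shape 1** — `<circle>` circle, stroke `#ff8800` → cut (S804, F925). Machine vertices: (160.5285,70.4617) → (159.0170,75.1137) → (155.0598,77.9887) → (150.1684,77.9887) → (146.2112,75.1137) → (144.6997,70.4617) → (146.2112,65.8097) → (150.1684,62.9347) → (155.0598,62.9347) → (159.0170,65.8097) → (160.5285,70.4617). Closed: final G1 returns to the first vertex.

**Shape 2** — `<path>` cubic bezier, stroke `#ff8800` → cut (S804, F925). Control points (SVG): P0=(163.0122,90.2270), P1=(185.9523,85.1026), P2=(115.3209,-1.5072), P3=(125.9988,19.5974); sampled at t=k/5. Machine vertices: (163.0122,41.7328) → (166.9467,53.0721) → (156.8184,74.8863) → (141.0214,98.0938) → (127.9501,113.6130) → (125.9988,112.3624). Open path.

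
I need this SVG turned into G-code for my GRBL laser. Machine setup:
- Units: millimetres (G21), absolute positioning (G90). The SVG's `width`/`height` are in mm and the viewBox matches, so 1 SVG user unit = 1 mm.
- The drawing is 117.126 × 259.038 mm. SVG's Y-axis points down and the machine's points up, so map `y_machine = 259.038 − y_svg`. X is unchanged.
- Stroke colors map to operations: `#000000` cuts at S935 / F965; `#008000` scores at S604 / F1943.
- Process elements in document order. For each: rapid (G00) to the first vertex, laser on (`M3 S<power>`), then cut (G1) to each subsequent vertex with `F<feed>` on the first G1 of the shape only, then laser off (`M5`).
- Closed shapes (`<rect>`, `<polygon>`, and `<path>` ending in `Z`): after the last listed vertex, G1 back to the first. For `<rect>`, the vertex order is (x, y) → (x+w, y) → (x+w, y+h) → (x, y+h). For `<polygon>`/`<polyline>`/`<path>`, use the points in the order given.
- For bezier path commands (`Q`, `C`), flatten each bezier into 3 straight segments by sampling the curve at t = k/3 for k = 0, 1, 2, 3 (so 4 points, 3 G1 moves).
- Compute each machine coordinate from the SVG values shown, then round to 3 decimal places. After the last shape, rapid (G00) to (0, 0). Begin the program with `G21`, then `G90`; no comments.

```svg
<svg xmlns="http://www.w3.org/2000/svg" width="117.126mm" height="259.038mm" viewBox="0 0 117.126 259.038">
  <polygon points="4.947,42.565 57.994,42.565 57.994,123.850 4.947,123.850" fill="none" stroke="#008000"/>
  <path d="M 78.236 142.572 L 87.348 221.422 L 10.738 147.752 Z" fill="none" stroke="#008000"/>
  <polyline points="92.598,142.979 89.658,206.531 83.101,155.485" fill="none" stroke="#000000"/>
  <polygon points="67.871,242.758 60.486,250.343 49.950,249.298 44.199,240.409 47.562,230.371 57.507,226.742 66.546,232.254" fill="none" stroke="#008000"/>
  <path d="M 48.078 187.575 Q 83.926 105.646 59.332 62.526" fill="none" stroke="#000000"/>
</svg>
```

1 u = 1 mm; y_m = 259.038 − y.

[1] `<polygon>` rectangle, #008000→score S604 F1943: (4.947,216.473) → (57.994,216.473) → (57.994,135.188) → (4.947,135.188) → (4.947,216.473) (closed)

[2] `<path>` closed polygon, #008000→score S604 F1943: (78.236,116.466) → (87.348,37.616) → (10.738,111.286) → (78.236,116.466) (closed)

[3] `<polyline>` open polyline, #000000→cut S935 F965: (92.598,116.059) → (89.658,52.507) → (83.101,103.553)

[4] `<polygon>` regular polygon, #008000→score S604 F1943: (67.871,16.280) → (60.486,8.695) → (49.950,9.740) → (44.199,18.629) → (47.562,28.667) → (57.507,32.296) → (66.546,26.784) → (67.871,16.280) (closed)

[5] `<path>` quadratic bezier, #000000→cut S935 F965: (48.078,71.463) → (65.261,121.770) → (69.012,163.453) → (59.332,196.512)

G21
G90
G00 X4.947 Y216.473
M3 S604
G1 X57.994 Y216.473 F1943
G1 X57.994 Y135.188
G1 X4.947 Y135.188
G1 X4.947 Y216.473
M5
G00 X78.236 Y116.466
M3 S604
G1 X87.348 Y37.616 F1943
G1 X10.738 Y111.286
G1 X78.236 Y116.466
M5
G00 X92.598 Y116.059
M3 S935
G1 X89.658 Y52.507 F965
G1 X83.101 Y103.553
M5
G00 X67.871 Y16.280
M3 S604
G1 X60.486 Y8.695 F1943
G1 X49.950 Y9.740
G1 X44.199 Y18.629
G1 X47.562 Y28.667
G1 X57.507 Y32.296
G1 X66.546 Y26.784
G1 X67.871 Y16.280
M5
G00 X48.078 Y71.463
M3 S935
G1 X65.261 Y121.770 F965
G1 X69.012 Y163.453
G1 X59.332 Y196.512
M5
G00 X0.000 Y0.000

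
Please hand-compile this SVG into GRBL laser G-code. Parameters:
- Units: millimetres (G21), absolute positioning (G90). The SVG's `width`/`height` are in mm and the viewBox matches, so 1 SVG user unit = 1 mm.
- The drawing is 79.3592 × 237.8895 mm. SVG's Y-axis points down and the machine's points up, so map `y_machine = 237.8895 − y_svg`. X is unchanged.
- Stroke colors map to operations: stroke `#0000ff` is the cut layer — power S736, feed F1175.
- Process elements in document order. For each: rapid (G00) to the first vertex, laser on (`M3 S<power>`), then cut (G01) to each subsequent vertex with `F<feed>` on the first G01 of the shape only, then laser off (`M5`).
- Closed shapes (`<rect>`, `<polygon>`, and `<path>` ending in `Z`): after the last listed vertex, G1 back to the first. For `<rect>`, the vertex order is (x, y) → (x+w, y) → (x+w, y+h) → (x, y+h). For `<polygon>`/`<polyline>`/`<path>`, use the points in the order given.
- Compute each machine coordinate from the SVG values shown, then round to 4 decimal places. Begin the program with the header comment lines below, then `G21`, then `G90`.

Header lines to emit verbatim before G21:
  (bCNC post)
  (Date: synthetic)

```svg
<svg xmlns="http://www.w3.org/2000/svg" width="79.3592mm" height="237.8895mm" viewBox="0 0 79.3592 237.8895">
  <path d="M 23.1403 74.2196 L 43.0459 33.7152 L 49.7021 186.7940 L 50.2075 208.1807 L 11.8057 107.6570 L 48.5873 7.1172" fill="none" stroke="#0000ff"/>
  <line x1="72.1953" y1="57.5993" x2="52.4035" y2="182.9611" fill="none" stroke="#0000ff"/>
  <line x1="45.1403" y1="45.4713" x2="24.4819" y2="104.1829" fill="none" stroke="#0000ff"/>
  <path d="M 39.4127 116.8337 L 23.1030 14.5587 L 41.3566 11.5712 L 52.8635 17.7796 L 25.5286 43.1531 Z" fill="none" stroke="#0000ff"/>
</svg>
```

viewBox `0 0 79.3592 237.8895` with mm width/height → 1 unit = 1 mm. Flip: y_m = 237.8895 − y_svg.

**Shape 1** — `<path>` open polyline, stroke `#0000ff` → cut (S736, F1175). Machine vertices: (23.1403,163.6699) → (43.0459,204.1743) → (49.7021,51.0955) → (50.2075,29.7088) → (11.8057,130.2325) → (48.5873,230.7723). Open path.

**Shape 2** — `<line>` line segment, stroke `#0000ff` → cut (S736, F1175). Machine vertices: (72.1953,180.2902) → (52.4035,54.9284). Open path.

**Shape 3** — `<line>` line segment, stroke `#0000ff` → cut (S736, F1175). Machine vertices: (45.1403,192.4182) → (24.4819,133.7066). Open path.

**Shape 4** — `<path>` closed polygon, stroke `#0000ff` → cut (S736, F1175). Machine vertices: (39.4127,121.0558) → (23.1030,223.3308) → (41.3566,226.3183) → (52.8635,220.1099) → (25.5286,194.7364) → (39.4127,121.0558). Closed: final G1 returns to the first vertex.

(bCNC post)
(Date: synthetic)
G21
G90
G00 X23.1403 Y163.6699
M3 S736
G01 X43.0459 Y204.1743 F1175
G01 X49.7021 Y51.0955
G01 X50.2075 Y29.7088
G01 X11.8057 Y130.2325
G01 X48.5873 Y230.7723
M5
G00 X72.1953 Y180.2902
M3 S736
G01 X52.4035 Y54.9284 F1175
M5
G00 X45.1403 Y192.4182
M3 S736
G01 X24.4819 Y133.7066 F1175
M5
G00 X39.4127 Y121.0558
M3 S736
G01 X23.1030 Y223.3308 F1175
G01 X41.3566 Y226.3183
G01 X52.8635 Y220.1099
G01 X25.5286 Y194.7364
G01 X39.4127 Y121.0558
M5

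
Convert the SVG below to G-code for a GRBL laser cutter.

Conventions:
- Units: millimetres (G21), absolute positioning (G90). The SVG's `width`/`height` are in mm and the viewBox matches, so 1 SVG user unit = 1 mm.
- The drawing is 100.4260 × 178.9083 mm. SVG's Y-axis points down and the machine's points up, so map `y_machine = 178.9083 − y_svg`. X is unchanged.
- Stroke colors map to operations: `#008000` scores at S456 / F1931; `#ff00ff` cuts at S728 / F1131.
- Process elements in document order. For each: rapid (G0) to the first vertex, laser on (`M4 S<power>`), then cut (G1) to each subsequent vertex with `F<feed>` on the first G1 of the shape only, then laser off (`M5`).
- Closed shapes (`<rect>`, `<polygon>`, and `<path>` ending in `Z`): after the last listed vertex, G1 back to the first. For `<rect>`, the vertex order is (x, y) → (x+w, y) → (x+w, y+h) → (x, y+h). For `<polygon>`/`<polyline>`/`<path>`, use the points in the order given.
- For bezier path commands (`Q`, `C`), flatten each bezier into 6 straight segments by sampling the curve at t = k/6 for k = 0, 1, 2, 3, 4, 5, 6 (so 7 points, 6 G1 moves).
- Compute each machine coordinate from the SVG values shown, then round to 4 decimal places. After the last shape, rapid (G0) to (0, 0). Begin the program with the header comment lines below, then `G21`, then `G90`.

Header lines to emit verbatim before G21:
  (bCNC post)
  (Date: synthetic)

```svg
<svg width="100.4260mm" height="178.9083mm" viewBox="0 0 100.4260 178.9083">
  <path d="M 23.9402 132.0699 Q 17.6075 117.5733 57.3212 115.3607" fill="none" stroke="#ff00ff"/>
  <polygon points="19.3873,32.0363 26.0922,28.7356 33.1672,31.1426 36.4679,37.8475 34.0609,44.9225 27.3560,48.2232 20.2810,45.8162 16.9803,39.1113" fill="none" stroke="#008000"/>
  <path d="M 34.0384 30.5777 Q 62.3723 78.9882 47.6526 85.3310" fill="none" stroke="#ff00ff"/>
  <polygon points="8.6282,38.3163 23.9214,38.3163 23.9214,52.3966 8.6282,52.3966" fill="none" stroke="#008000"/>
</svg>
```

(bCNC post)
(Date: synthetic)
G21
G90
G0 X23.9402 Y46.8384
M4 S728
G1 X23.1084 Y51.3294 F1131
G1 X24.8347 Y55.1379
G1 X29.1191 Y58.2640
G1 X35.9617 Y60.7076
G1 X45.3624 Y62.4688
G1 X57.3212 Y63.5476
M5
G0 X19.3873 Y146.8720
M4 S456
G1 X26.0922 Y150.1727 F1931
G1 X33.1672 Y147.7657
G1 X36.4679 Y141.0608
G1 X34.0609 Y133.9858
G1 X27.3560 Y130.6851
G1 X20.2810 Y133.0921
G1 X16.9803 Y139.7970
G1 X19.3873 Y146.8720
M5
G0 X34.0384 Y148.3306
M4 S728
G1 X42.2871 Y133.3623 F1131
G1 X48.1439 Y120.7311
G1 X51.6089 Y110.4370
G1 X52.6820 Y102.4800
G1 X51.3632 Y96.8601
G1 X47.6526 Y93.5773
M5
G0 X8.6282 Y140.5920
M4 S456
G1 X23.9214 Y140.5920 F1931
G1 X23.9214 Y126.5117
G1 X8.6282 Y126.5117
G1 X8.6282 Y140.5920
M5
G0 X0.0000 Y0.0000

1 u = 1 mm; y_m = 178.9083 − y.

[1] `<path>` quadratic bezier, #ff00ff→cut S728 F1131: (23.9402,46.8384) → (23.1084,51.3294) → (24.8347,55.1379) → (29.1191,58.2640) → (35.9617,60.7076) → (45.3624,62.4688) → (57.3212,63.5476)

[2] `<polygon>` regular polygon, #008000→score S456 F1931: (19.3873,146.8720) → (26.0922,150.1727) → (33.1672,147.7657) → (36.4679,141.0608) → (34.0609,133.9858) → (27.3560,130.6851) → (20.2810,133.0921) → (16.9803,139.7970) → (19.3873,146.8720) (closed)

[3] `<path>` quadratic bezier, #ff00ff→cut S728 F1131: (34.0384,148.3306) → (42.2871,133.3623) → (48.1439,120.7311) → (51.6089,110.4370) → (52.6820,102.4800) → (51.3632,96.8601) → (47.6526,93.5773)

[4] `<polygon>` rectangle, #008000→score S456 F1931: (8.6282,140.5920) → (23.9214,140.5920) → (23.9214,126.5117) → (8.6282,126.5117) → (8.6282,140.5920) (closed)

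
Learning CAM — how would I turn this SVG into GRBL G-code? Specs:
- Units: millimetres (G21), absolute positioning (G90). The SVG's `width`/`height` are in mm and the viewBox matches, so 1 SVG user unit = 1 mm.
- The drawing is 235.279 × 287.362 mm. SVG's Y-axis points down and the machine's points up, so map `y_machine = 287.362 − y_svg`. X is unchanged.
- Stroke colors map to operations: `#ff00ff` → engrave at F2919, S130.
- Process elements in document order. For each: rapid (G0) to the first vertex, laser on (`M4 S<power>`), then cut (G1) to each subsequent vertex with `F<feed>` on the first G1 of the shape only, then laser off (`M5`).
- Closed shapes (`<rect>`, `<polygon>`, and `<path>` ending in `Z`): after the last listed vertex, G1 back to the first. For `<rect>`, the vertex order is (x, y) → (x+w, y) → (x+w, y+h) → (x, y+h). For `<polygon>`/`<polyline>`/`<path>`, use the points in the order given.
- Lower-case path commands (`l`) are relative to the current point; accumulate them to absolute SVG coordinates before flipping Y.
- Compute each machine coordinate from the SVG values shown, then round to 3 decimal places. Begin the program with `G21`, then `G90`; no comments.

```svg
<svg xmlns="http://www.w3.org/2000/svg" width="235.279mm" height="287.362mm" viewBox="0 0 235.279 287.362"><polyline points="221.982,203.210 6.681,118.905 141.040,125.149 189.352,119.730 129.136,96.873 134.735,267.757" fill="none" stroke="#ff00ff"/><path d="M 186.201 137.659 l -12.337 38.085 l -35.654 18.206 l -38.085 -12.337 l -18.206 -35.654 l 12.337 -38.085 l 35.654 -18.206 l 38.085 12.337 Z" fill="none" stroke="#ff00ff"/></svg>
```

viewBox `0 0 235.279 287.362` with mm width/height → 1 unit = 1 mm. Flip: y_m = 287.362 − y_svg.

**Shape 1** — `<polyline>` open polyline, stroke `#ff00ff` → engrave (S130, F2919). Machine vertices: (221.982,84.152) → (6.681,168.457) → (141.040,162.213) → (189.352,167.632) → (129.136,190.489) → (134.735,19.605). Open path.

**Shape 2** — `<path>` regular polygon, stroke `#ff00ff` → engrave (S130, F2919). Machine vertices: (186.201,149.703) → (173.864,111.618) → (138.210,93.412) → (100.125,105.749) → (81.919,141.403) → (94.256,179.488) → (129.910,197.694) → (167.995,185.357) → (186.201,149.703). Closed: final G1 returns to the first vertex.

G21
G90
G0 X221.982 Y84.152
M4 S130
G1 X6.681 Y168.457 F2919
G1 X141.040 Y162.213
G1 X189.352 Y167.632
G1 X129.136 Y190.489
G1 X134.735 Y19.605
M5
G0 X186.201 Y149.703
M4 S130
G1 X173.864 Y111.618 F2919
G1 X138.210 Y93.412
G1 X100.125 Y105.749
G1 X81.919 Y141.403
G1 X94.256 Y179.488
G1 X129.910 Y197.694
G1 X167.995 Y185.357
G1 X186.201 Y149.703
M5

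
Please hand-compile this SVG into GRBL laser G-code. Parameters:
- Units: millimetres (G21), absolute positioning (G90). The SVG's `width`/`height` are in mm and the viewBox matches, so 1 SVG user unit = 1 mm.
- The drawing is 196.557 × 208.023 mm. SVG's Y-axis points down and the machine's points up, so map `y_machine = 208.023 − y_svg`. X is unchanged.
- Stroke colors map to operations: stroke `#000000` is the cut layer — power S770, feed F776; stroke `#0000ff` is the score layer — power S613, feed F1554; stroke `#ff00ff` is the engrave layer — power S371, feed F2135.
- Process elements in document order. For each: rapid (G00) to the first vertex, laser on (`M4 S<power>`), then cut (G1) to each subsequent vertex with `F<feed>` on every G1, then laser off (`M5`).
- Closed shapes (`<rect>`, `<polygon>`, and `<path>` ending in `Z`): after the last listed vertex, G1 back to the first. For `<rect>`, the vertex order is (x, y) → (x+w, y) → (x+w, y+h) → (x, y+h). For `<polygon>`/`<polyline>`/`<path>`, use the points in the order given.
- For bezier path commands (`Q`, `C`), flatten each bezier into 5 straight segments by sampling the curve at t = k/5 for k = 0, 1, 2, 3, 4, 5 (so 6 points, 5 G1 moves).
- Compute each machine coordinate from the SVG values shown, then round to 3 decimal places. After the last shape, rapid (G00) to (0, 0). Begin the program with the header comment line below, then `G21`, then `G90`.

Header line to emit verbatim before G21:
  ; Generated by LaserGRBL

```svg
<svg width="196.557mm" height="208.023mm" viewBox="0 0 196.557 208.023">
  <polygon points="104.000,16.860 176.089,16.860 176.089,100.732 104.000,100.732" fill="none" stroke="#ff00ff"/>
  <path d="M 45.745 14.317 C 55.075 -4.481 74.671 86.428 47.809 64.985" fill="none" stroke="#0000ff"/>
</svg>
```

Since the viewBox matches the mm dimensions, user units are millimetres directly. The only transform is the Y-flip y_m = 208.023 − y_svg.

Shape 1 is a rectangle drawn with `<polygon>`. Its stroke #ff00ff means engrave at S371, F2135. After flipping Y the toolpath is (104.000,191.163) → (176.089,191.163) → (176.089,107.291) → (104.000,107.291) → (104.000,191.163), returning to the start.

Shape 2 is a cubic bezier drawn with `<path>`. Its stroke #0000ff means score at S613, F1554. After flipping Y the toolpath is (45.745,193.706) → (52.121,193.596) → (58.238,177.816) → (61.374,157.024) → (58.805,141.878) → (47.809,143.038).

; Generated by LaserGRBL
G21
G90
G00 X104.000 Y191.163
M4 S371
G1 X176.089 Y191.163 F2135
G1 X176.089 Y107.291 F2135
G1 X104.000 Y107.291 F2135
G1 X104.000 Y191.163 F2135
M5
G00 X45.745 Y193.706
M4 S613
G1 X52.121 Y193.596 F1554
G1 X58.238 Y177.816 F1554
G1 X61.374 Y157.024 F1554
G1 X58.805 Y141.878 F1554
G1 X47.809 Y143.038 F1554
M5
G00 X0.000 Y0.000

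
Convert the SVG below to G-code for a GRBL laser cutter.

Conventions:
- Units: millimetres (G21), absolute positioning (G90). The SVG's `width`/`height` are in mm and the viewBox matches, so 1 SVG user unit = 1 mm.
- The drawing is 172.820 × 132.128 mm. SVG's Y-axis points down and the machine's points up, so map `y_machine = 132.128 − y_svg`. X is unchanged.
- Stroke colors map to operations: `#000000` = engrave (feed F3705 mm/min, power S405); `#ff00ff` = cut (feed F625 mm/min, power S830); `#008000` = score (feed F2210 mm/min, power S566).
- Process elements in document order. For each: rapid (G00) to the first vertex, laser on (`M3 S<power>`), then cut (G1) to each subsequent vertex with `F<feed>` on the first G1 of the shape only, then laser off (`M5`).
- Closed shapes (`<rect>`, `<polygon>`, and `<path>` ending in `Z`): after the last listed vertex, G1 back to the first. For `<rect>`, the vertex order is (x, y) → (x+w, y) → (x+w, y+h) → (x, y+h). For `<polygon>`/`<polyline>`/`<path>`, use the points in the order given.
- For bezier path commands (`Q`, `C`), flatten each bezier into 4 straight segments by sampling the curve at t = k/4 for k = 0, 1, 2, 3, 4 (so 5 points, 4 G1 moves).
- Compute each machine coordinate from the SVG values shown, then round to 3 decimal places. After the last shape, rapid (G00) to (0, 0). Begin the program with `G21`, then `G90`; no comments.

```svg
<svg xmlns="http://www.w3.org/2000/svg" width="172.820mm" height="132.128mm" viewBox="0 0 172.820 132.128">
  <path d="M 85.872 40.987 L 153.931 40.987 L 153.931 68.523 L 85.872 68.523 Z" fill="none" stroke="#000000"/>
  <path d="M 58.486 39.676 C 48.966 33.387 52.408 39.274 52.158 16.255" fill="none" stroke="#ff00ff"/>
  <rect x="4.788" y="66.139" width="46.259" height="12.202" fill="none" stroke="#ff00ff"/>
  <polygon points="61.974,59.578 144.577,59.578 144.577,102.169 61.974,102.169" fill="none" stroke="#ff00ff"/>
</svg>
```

G21
G90
G00 X85.872 Y91.141
M3 S405
G1 X153.931 Y91.141 F3705
G1 X153.931 Y63.605
G1 X85.872 Y63.605
G1 X85.872 Y91.141
M5
G00 X58.486 Y92.452
M3 S830
G1 X53.516 Y95.528 F625
G1 X51.846 Y97.889
G1 X51.913 Y103.387
G1 X52.158 Y115.873
M5
G00 X4.788 Y65.989
M3 S830
G1 X51.047 Y65.989 F625
G1 X51.047 Y53.787
G1 X4.788 Y53.787
G1 X4.788 Y65.989
M5
G00 X61.974 Y72.550
M3 S830
G1 X144.577 Y72.550 F625
G1 X144.577 Y29.959
G1 X61.974 Y29.959
G1 X61.974 Y72.550
M5
G00 X0.000 Y0.000

viewBox `0 0 172.820 132.128` with mm width/height → 1 unit = 1 mm. Flip: y_m = 132.128 − y_svg.

**Shape 1** — `<path>` rectangle, stroke `#000000` → engrave (S405, F3705). Machine vertices: (85.872,91.141) → (153.931,91.141) → (153.931,63.605) → (85.872,63.605) → (85.872,91.141). Closed: final G1 returns to the first vertex.

**Shape 2** — `<path>` cubic bezier, stroke `#ff00ff` → cut (S830, F625). Control points (SVG): P0=(58.486,39.676), P1=(48.966,33.387), P2=(52.408,39.274), P3=(52.158,16.255); sampled at t=k/4. Machine vertices: (58.486,92.452) → (53.516,95.528) → (51.846,97.889) → (51.913,103.387) → (52.158,115.873). Open path.

**Shape 3** — `<rect>` rectangle, stroke `#ff00ff` → cut (S830, F625). Machine vertices: (4.788,65.989) → (51.047,65.989) → (51.047,53.787) → (4.788,53.787) → (4.788,65.989). Closed: final G1 returns to the first vertex.

**Shape 4** — `<polygon>` rectangle, stroke `#ff00ff` → cut (S830, F625). Machine vertices: (61.974,72.550) → (144.577,72.550) → (144.577,29.959) → (61.974,29.959) → (61.974,72.550). Closed: final G1 returns to the first vertex.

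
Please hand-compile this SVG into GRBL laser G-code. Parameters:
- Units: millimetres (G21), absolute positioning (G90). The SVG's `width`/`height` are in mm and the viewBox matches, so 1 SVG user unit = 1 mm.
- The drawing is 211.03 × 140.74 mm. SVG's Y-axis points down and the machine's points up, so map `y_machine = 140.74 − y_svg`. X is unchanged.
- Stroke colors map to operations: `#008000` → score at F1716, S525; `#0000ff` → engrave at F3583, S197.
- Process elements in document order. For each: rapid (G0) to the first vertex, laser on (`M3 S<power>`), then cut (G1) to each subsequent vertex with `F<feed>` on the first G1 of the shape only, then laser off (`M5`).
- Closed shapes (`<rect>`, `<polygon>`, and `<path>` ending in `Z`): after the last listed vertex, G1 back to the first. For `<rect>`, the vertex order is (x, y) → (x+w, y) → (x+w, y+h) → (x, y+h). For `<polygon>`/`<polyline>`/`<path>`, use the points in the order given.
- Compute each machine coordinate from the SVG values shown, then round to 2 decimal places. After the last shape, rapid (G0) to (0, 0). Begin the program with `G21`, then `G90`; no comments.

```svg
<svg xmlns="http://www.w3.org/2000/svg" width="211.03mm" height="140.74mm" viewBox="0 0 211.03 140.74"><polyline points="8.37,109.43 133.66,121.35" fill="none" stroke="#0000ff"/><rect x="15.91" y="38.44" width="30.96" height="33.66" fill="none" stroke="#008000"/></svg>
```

G21
G90
G0 X8.37 Y31.31
M3 S197
G1 X133.66 Y19.39 F3583
M5
G0 X15.91 Y102.30
M3 S525
G1 X46.87 Y102.30 F1716
G1 X46.87 Y68.64
G1 X15.91 Y68.64
G1 X15.91 Y102.30
M5
G0 X0.00 Y0.00

viewBox `0 0 211.03 140.74` with mm width/height → 1 unit = 1 mm. Flip: y_m = 140.74 − y_svg.

**Shape 1** — `<polyline>` line segment, stroke `#0000ff` → engrave (S197, F3583). Machine vertices: (8.37,31.31) → (133.66,19.39). Open path.

**Shape 2** — `<rect>` rectangle, stroke `#008000` → score (S525, F1716). Machine vertices: (15.91,102.30) → (46.87,102.30) → (46.87,68.64) → (15.91,68.64) → (15.91,102.30). Closed: final G1 returns to the first vertex.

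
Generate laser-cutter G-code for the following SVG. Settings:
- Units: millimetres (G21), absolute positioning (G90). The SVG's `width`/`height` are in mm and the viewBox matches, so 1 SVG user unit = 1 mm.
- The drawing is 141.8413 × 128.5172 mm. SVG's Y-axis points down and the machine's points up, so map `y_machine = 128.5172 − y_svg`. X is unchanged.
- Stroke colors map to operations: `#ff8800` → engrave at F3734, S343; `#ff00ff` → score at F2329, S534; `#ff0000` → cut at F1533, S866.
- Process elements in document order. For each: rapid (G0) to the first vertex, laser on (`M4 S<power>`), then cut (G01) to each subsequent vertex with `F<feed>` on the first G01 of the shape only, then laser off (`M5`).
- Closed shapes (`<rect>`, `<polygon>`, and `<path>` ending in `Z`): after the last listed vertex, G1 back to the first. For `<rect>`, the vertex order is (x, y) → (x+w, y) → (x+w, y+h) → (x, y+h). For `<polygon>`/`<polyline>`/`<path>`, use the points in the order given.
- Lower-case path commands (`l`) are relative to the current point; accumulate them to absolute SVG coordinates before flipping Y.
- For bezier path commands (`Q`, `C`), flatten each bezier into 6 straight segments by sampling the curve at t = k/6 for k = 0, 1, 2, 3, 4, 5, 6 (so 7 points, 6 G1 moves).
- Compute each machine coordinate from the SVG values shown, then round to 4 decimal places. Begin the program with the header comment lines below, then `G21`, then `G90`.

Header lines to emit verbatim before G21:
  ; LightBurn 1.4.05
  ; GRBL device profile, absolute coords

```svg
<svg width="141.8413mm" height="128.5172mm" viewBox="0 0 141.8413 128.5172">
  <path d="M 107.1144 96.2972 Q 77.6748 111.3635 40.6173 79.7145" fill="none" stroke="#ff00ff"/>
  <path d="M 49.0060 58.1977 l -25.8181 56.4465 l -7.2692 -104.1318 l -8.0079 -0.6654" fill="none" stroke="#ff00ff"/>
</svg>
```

1 u = 1 mm; y_m = 128.5172 − y.

[1] `<path>` quadratic bezier, #ff00ff→score S534 F2329: (107.1144,32.2200) → (97.0896,28.4955) → (86.6416,27.3664) → (75.7703,28.8325) → (64.4759,32.8940) → (52.7582,39.5507) → (40.6173,48.8027)

[2] `<path>` open polyline, #ff00ff→score S534 F2329: (49.0060,70.3195) → (23.1879,13.8730) → (15.9187,118.0048) → (7.9108,118.6702)

; LightBurn 1.4.05
; GRBL device profile, absolute coords
G21
G90
G0 X107.1144 Y32.2200
M4 S534
G01 X97.0896 Y28.4955 F2329
G01 X86.6416 Y27.3664
G01 X75.7703 Y28.8325
G01 X64.4759 Y32.8940
G01 X52.7582 Y39.5507
G01 X40.6173 Y48.8027
M5
G0 X49.0060 Y70.3195
M4 S534
G01 X23.1879 Y13.8730 F2329
G01 X15.9187 Y118.0048
G01 X7.9108 Y118.6702
M5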